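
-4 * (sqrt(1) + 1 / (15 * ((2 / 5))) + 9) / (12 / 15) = -50.83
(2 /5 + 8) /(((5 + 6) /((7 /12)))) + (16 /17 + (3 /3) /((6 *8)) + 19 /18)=331621 /134640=2.46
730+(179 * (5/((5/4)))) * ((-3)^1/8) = 923/2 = 461.50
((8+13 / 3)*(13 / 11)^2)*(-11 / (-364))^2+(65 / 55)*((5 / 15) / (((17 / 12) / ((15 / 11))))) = 1910669 / 4838064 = 0.39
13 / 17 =0.76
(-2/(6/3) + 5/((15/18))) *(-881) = -4405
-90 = -90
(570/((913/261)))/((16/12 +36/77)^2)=360841635/7181824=50.24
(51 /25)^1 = 51 /25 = 2.04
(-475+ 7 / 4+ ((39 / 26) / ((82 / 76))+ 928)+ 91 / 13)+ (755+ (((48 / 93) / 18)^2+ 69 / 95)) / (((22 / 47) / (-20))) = -84916973659549 / 2668078116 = -31827.02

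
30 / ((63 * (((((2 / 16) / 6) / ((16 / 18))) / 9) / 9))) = 11520 / 7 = 1645.71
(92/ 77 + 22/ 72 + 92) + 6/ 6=261955/ 2772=94.50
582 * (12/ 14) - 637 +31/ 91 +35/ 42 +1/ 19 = -1420369/ 10374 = -136.92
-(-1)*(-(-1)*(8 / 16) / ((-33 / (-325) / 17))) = 5525 / 66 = 83.71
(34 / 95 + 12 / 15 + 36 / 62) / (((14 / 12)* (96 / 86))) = 5504 / 4123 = 1.33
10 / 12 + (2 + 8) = 65 / 6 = 10.83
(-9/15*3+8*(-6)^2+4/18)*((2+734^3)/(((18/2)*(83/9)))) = 1364635922.74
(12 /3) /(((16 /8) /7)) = 14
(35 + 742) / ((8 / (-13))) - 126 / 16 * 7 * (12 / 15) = -52269 / 40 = -1306.72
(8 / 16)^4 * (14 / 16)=7 / 128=0.05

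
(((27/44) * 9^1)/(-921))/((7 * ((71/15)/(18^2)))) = -98415/1678369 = -0.06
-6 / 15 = -2 / 5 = -0.40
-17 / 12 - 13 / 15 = -137 / 60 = -2.28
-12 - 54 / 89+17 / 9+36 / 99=-91231 / 8811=-10.35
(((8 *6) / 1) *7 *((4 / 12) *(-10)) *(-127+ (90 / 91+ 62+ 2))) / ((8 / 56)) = 6320160 / 13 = 486166.15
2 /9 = 0.22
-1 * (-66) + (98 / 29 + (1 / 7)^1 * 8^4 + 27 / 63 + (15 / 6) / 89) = 23667005 / 36134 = 654.98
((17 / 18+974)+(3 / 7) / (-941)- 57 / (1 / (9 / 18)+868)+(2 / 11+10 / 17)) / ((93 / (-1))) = -1568314558808 / 149493644685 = -10.49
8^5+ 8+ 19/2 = 65571/2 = 32785.50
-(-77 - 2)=79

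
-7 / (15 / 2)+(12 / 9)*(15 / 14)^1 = 52 / 105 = 0.50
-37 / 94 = -0.39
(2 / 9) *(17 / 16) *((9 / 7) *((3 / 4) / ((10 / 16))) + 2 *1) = 527 / 630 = 0.84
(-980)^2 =960400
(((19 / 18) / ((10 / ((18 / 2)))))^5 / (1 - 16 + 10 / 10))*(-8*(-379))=-938441521 / 5600000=-167.58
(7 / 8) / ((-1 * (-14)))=1 / 16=0.06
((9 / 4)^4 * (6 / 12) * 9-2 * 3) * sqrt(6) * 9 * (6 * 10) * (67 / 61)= 506311965 * sqrt(6) / 7808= 158837.85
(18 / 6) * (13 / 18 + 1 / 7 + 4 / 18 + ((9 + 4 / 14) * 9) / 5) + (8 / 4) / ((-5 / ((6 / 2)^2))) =10459 / 210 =49.80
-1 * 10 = -10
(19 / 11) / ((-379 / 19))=-361 / 4169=-0.09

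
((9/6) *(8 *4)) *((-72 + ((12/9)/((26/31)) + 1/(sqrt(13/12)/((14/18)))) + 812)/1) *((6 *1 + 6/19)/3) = 75015.11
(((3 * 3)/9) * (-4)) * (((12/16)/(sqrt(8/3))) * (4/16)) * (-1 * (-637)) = -1911 * sqrt(6)/16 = -292.56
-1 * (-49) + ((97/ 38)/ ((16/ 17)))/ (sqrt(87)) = 1649 * sqrt(87)/ 52896 + 49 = 49.29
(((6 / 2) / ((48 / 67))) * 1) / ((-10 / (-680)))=1139 / 4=284.75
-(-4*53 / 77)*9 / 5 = 1908 / 385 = 4.96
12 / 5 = 2.40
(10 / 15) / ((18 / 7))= 7 / 27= 0.26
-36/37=-0.97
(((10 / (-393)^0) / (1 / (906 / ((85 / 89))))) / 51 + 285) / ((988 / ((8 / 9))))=272242 / 642447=0.42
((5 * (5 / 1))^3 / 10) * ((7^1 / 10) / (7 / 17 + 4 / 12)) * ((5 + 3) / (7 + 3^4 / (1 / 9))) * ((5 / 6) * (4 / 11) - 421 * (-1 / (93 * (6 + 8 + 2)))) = 31014375 / 3317248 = 9.35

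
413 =413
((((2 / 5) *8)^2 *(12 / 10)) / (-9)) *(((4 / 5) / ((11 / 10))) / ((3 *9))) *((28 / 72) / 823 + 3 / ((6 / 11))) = -0.20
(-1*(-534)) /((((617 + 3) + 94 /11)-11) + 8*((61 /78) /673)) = 154174878 /178298555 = 0.86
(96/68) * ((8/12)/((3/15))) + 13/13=97/17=5.71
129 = 129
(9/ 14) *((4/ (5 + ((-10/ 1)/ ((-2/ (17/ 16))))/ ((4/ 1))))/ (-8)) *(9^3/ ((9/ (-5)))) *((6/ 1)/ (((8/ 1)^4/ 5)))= 135/ 896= 0.15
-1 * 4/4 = -1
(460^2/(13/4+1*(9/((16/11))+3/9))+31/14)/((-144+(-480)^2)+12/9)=60947031/647944136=0.09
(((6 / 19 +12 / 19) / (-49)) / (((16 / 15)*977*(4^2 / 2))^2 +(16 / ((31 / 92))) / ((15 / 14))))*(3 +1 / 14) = -2699325 / 3159502901091712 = -0.00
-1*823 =-823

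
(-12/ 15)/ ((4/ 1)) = -1/ 5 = -0.20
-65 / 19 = -3.42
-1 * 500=-500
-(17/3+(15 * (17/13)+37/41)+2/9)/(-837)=126673/4015089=0.03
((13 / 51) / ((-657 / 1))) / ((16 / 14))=-91 / 268056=-0.00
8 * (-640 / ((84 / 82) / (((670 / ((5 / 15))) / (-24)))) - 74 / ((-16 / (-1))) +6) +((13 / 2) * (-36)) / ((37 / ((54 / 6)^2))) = 418089.21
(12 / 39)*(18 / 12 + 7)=2.62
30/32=15/16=0.94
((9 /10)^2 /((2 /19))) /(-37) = -1539 /7400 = -0.21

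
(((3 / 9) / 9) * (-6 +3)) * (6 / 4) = -1 / 6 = -0.17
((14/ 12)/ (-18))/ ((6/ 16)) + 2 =148/ 81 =1.83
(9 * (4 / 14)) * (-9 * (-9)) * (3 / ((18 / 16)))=3888 / 7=555.43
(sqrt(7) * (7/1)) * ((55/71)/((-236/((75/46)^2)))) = -0.16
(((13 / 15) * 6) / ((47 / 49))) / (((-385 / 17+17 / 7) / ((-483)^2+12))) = -62556.08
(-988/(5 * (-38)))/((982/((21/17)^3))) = 120393/12061415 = 0.01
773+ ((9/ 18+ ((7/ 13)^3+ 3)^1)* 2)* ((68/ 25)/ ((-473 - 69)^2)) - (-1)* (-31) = 598608098291/ 806749385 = 742.00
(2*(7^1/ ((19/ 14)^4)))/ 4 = 134456/ 130321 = 1.03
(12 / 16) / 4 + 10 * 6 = 963 / 16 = 60.19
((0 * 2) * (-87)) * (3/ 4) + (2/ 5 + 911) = 4557/ 5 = 911.40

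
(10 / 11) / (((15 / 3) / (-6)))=-12 / 11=-1.09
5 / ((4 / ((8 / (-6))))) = -5 / 3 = -1.67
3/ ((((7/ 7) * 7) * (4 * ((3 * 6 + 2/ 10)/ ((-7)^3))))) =-105/ 52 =-2.02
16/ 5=3.20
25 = 25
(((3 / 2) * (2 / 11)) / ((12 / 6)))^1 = 3 / 22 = 0.14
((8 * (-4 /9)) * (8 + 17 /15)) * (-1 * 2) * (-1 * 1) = -8768 /135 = -64.95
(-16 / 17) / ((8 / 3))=-6 / 17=-0.35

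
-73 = -73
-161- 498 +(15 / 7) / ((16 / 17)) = -73553 / 112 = -656.72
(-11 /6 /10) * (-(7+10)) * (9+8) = 3179 /60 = 52.98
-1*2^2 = -4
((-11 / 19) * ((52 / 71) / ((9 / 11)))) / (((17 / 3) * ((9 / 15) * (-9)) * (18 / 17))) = 15730 / 983421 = 0.02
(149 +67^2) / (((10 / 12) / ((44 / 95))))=1224432 / 475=2577.75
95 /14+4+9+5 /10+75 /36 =1879 /84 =22.37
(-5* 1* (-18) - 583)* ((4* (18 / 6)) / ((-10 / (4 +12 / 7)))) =3380.57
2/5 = 0.40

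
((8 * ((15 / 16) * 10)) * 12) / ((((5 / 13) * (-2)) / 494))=-577980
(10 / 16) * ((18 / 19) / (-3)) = -0.20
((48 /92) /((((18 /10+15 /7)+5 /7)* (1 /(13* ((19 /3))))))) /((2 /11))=190190 /3749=50.73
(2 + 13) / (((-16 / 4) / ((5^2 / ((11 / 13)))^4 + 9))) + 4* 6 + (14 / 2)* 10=-83673040447 / 29282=-2857490.62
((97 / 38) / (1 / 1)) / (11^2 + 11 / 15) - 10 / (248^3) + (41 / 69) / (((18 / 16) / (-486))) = -781016658187993 / 3042827000576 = -256.67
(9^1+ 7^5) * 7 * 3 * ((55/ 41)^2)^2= 1143555.70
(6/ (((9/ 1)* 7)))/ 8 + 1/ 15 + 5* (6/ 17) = 1.84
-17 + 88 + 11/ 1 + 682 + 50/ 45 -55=6391/ 9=710.11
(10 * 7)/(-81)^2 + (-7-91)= -642908/6561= -97.99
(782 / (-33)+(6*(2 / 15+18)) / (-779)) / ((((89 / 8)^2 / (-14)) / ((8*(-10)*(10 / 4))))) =-109808097280 / 203625147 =-539.27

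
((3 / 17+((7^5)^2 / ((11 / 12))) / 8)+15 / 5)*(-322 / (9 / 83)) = -64170190082327 / 561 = -114385365565.65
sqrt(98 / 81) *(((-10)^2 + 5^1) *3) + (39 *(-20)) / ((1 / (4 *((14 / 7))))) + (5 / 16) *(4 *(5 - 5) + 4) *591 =-22005 / 4 + 245 *sqrt(2) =-5154.77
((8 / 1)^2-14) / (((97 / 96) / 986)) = 4732800 / 97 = 48791.75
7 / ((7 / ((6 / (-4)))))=-3 / 2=-1.50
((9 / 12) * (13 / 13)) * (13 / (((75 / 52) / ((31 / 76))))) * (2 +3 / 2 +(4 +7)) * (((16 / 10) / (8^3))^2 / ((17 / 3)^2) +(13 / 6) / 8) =3653154610937 / 337367040000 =10.83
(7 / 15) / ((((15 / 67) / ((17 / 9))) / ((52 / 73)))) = 414596 / 147825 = 2.80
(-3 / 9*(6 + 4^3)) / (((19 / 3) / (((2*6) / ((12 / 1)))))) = -3.68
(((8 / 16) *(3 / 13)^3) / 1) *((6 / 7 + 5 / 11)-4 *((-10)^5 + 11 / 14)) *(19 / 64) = 15800327667 / 21653632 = 729.68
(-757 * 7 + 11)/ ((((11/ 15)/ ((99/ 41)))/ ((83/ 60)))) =-987534/ 41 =-24086.20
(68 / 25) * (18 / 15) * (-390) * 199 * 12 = -75995712 / 25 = -3039828.48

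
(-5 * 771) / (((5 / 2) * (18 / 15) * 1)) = -1285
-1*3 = -3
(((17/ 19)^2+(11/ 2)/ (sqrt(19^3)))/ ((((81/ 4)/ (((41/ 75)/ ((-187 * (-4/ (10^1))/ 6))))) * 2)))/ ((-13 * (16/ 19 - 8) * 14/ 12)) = 41 * sqrt(19)/ 269827740+41/ 5135130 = 0.00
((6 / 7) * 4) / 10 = 12 / 35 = 0.34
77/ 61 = 1.26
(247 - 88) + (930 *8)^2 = 55353759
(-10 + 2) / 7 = -8 / 7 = -1.14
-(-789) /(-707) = -789 /707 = -1.12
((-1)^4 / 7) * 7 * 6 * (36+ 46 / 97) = 21228 / 97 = 218.85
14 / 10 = 7 / 5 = 1.40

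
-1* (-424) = 424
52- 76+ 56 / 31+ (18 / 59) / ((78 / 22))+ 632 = 14501414 / 23777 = 609.89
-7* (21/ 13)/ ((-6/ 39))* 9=1323/ 2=661.50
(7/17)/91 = 1/221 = 0.00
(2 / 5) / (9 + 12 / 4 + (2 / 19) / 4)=76 / 2285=0.03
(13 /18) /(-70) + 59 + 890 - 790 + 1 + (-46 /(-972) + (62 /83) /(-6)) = 451538557 /2823660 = 159.91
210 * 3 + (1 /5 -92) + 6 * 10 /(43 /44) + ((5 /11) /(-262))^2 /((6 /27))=2141483209599 /3571547320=599.60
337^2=113569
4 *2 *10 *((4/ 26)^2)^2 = 1280/ 28561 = 0.04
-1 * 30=-30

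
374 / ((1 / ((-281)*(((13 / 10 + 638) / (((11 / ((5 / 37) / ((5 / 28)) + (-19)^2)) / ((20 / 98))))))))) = -817538693970 / 1813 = -450931436.28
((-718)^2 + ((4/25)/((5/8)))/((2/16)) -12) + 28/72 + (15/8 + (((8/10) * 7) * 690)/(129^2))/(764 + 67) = 264032576983429/512173000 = 515514.44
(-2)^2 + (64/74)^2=6500/1369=4.75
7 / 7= 1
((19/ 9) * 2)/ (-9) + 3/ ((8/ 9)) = 1883/ 648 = 2.91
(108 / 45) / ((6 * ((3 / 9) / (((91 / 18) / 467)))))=0.01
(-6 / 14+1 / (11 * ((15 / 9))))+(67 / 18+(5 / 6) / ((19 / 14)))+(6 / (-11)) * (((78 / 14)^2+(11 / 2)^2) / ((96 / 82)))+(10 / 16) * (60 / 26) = -403490173 / 17428320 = -23.15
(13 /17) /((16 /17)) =13 /16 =0.81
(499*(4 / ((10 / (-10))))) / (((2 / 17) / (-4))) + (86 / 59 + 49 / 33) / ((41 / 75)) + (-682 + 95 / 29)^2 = 11827664305042 / 22378169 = 528535.84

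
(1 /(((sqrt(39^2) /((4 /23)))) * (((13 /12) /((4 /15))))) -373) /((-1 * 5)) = 21747701 /291525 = 74.60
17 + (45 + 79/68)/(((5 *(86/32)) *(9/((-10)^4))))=586601/153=3833.99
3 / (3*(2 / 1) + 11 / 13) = 39 / 89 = 0.44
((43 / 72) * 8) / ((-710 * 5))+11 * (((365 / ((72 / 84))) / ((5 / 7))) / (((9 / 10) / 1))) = 698409121 / 95850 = 7286.48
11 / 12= 0.92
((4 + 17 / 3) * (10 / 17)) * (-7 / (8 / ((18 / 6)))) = -1015 / 68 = -14.93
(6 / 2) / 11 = 3 / 11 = 0.27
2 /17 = 0.12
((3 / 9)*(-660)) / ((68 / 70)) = -3850 / 17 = -226.47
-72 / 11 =-6.55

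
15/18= 5/6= 0.83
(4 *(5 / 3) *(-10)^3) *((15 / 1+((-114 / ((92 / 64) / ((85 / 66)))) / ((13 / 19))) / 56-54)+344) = -46404300000 / 23023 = -2015562.70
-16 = -16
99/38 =2.61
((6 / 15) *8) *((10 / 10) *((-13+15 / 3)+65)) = 912 / 5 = 182.40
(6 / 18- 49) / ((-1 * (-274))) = -73 / 411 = -0.18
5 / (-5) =-1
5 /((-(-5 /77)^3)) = 456533 /25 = 18261.32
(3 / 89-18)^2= 2556801 / 7921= 322.79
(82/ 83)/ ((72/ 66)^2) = 4961/ 5976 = 0.83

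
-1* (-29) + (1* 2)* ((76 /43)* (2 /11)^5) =29.00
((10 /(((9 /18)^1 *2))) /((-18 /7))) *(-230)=894.44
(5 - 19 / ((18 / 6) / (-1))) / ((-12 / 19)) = -323 / 18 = -17.94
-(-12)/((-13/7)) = -84/13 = -6.46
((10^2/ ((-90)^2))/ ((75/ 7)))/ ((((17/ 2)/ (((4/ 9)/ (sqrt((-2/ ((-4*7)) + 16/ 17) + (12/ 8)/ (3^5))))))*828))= 7*sqrt(292145)/ 52482805875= 0.00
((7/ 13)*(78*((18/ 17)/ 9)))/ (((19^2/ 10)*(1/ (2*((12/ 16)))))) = 1260/ 6137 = 0.21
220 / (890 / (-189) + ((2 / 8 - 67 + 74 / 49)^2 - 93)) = 228191040 / 4313352067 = 0.05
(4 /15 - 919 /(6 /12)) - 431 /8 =-226993 /120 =-1891.61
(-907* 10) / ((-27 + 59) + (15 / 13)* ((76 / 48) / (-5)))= -94328 / 329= -286.71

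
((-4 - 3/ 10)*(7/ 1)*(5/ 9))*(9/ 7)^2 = -387/ 14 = -27.64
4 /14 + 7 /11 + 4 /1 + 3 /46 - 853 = -848.01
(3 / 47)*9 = 27 / 47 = 0.57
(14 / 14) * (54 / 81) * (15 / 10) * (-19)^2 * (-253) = -91333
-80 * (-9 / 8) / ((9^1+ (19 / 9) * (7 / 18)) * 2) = 7290 / 1591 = 4.58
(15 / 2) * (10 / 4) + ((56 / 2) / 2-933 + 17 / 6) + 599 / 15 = -51449 / 60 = -857.48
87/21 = 29/7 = 4.14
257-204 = 53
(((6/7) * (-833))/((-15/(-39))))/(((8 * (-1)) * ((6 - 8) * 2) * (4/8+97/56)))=-32487/1250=-25.99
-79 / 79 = -1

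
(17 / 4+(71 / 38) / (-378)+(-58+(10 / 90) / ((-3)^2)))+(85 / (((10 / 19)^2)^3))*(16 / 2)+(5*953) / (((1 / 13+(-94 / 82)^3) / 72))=-11961873501206103677 / 57490922475000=-208065.43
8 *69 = 552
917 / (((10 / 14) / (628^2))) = 2531550896 / 5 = 506310179.20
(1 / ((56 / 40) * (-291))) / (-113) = 5 / 230181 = 0.00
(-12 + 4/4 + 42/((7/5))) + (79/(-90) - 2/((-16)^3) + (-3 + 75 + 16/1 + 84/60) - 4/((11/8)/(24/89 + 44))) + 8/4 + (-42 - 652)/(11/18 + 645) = -21323055608813/1048500541440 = -20.34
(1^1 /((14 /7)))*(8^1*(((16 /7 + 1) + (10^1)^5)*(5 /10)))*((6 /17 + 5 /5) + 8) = 222607314 /119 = 1870649.70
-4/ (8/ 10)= -5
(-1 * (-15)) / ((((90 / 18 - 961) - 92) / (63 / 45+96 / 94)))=-1707 / 49256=-0.03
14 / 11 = 1.27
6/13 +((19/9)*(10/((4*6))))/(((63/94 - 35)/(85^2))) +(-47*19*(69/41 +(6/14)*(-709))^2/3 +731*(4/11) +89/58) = -115559647752131169920/4251699072621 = -27179639.43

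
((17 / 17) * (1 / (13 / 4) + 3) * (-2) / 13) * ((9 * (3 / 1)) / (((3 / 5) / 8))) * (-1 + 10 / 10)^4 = 0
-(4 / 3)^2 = -16 / 9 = -1.78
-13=-13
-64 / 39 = -1.64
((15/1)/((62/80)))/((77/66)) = 3600/217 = 16.59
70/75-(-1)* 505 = 7589/15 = 505.93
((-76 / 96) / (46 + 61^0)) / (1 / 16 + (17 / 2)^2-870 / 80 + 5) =-38 / 149883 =-0.00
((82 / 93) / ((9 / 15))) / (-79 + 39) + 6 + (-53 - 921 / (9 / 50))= -5762693 / 1116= -5163.70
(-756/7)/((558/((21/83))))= -126/2573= -0.05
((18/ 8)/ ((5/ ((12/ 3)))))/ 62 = 9/ 310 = 0.03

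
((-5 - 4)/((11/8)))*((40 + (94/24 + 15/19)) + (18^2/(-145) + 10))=-10408278/30305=-343.45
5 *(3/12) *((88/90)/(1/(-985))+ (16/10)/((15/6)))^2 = 11724125284/10125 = 1157938.30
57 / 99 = 19 / 33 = 0.58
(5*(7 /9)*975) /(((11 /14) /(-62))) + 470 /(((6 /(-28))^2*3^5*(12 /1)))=-21593091170 /72171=-299193.46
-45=-45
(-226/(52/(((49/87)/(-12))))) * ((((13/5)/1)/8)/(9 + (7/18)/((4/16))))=5537/881600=0.01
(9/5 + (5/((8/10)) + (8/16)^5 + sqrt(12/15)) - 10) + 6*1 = 2*sqrt(5)/5 + 653/160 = 4.98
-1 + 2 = 1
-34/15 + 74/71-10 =-11.22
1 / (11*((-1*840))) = -1 / 9240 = -0.00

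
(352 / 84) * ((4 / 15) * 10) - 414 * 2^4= -416608 / 63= -6612.83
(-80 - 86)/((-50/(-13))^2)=-14027/1250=-11.22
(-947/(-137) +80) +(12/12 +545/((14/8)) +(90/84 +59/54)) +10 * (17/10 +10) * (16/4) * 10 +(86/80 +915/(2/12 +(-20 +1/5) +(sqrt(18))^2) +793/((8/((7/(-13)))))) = 8100108857/1812510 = 4469.00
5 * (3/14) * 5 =5.36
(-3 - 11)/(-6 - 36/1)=1/3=0.33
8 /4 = 2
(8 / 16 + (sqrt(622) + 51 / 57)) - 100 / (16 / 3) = -1319 / 76 + sqrt(622) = 7.58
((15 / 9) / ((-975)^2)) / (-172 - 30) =-1 / 115215750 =-0.00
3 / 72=1 / 24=0.04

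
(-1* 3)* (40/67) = -120/67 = -1.79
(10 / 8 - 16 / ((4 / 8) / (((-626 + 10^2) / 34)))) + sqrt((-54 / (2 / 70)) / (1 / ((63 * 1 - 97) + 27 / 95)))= 3 * sqrt(2555994) / 19 + 33749 / 68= 748.74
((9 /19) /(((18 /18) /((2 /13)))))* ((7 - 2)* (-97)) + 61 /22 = -176993 /5434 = -32.57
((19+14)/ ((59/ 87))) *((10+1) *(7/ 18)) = 24563/ 118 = 208.16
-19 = -19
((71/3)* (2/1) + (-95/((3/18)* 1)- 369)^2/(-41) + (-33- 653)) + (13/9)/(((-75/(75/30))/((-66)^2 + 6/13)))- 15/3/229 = -9444606761/422505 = -22353.83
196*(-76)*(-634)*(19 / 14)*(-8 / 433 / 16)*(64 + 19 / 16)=-835504537 / 866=-964785.84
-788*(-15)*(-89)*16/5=-3366336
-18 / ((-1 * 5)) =18 / 5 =3.60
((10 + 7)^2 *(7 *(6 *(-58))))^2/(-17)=-29154213648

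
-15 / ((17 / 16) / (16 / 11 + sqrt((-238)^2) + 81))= -846000 / 187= -4524.06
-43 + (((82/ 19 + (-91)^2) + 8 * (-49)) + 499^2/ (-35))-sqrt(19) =489441/ 665-sqrt(19) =731.64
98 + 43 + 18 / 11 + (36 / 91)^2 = 13007145 / 91091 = 142.79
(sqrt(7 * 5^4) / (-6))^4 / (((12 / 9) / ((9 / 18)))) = 19140625 / 3456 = 5538.38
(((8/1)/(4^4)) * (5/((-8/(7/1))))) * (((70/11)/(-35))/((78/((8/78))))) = 35/1070784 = 0.00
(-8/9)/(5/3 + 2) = -8/33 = -0.24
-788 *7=-5516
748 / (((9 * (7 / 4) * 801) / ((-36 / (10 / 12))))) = -23936 / 9345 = -2.56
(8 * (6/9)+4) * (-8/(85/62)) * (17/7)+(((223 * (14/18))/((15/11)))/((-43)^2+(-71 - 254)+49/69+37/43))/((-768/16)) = -16794574211/126973440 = -132.27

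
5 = 5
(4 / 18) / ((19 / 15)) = 10 / 57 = 0.18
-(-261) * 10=2610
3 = 3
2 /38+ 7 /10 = 143 /190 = 0.75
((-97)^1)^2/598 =9409/598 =15.73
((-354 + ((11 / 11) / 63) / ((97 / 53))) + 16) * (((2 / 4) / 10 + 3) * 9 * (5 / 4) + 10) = -1464414685 / 97776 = -14977.24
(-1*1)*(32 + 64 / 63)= -2080 / 63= -33.02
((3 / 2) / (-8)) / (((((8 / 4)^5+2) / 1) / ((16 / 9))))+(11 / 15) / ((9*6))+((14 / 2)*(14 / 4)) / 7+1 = 62017 / 13770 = 4.50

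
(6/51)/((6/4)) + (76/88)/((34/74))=2197/1122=1.96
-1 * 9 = -9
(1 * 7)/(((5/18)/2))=252/5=50.40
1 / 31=0.03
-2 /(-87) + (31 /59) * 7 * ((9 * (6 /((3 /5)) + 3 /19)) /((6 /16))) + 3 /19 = 87465169 /97527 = 896.83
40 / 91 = 0.44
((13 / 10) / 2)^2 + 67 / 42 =16949 / 8400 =2.02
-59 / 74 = -0.80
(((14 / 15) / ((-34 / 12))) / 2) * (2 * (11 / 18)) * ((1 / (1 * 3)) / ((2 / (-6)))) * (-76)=-11704 / 765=-15.30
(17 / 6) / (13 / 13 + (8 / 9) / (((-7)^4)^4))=99698791708803 / 35187808838402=2.83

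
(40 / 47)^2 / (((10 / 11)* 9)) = 1760 / 19881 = 0.09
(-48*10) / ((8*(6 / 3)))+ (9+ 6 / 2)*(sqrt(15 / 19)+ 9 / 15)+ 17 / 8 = -827 / 40+ 12*sqrt(285) / 19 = -10.01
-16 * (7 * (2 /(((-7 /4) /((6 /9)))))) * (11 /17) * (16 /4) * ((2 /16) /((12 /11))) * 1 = 3872 /153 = 25.31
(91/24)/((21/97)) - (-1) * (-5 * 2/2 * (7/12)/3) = 397/24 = 16.54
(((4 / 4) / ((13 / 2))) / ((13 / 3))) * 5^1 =0.18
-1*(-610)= 610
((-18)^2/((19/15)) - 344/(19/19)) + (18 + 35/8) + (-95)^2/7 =1301751/1064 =1223.45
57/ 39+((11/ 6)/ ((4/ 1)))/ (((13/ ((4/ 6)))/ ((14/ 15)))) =5207/ 3510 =1.48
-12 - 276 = -288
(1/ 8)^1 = 1/ 8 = 0.12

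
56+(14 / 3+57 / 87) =5335 / 87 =61.32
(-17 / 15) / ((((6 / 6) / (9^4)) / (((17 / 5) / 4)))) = -632043 / 100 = -6320.43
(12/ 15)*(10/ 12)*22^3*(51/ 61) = 362032/ 61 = 5934.95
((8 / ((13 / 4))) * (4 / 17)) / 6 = 64 / 663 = 0.10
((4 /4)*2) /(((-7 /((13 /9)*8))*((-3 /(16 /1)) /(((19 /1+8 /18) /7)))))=83200 /1701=48.91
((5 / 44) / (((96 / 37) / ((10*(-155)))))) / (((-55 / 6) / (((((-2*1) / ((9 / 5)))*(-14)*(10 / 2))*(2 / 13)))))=5018125 / 56628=88.62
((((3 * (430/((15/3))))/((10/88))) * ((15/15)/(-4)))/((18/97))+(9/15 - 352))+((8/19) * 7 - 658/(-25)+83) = -4699459/1425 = -3297.87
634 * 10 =6340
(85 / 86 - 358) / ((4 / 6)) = -92109 / 172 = -535.52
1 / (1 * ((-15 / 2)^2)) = 4 / 225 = 0.02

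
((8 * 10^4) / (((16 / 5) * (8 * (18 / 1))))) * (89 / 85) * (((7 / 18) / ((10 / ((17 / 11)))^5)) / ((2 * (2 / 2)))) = 52033583 / 16697767680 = 0.00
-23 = -23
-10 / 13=-0.77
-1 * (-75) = 75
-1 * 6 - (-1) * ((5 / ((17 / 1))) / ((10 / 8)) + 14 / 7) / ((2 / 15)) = 183 / 17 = 10.76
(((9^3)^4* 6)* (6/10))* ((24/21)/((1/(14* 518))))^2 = 349206326538521905152/5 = 69841265307704381030.40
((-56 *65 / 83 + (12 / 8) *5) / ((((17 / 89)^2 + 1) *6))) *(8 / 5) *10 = -19121294 / 204429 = -93.54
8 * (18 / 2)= 72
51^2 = 2601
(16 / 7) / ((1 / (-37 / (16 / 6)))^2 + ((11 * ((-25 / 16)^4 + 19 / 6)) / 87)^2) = 1.71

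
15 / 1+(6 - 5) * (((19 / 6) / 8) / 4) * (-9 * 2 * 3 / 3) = 423 / 32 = 13.22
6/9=2/3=0.67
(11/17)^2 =0.42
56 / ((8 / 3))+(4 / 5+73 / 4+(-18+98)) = 2401 / 20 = 120.05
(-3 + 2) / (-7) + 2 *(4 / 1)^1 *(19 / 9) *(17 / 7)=41.16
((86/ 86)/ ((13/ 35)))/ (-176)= -35/ 2288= -0.02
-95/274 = -0.35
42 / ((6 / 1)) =7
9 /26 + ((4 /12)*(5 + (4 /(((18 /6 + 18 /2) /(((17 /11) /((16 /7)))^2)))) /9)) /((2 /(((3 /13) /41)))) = 24062293 /68580864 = 0.35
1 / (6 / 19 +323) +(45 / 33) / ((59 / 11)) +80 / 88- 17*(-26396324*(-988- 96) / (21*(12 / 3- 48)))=44075189744332132 / 83722947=526440973.76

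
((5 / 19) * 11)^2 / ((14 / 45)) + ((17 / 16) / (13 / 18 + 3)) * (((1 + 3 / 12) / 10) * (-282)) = 91411029 / 5417888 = 16.87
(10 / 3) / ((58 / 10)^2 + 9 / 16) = 4000 / 41043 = 0.10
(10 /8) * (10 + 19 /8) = 495 /32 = 15.47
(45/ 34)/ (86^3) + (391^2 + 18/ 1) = 3306579095741/ 21625904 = 152899.00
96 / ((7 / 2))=192 / 7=27.43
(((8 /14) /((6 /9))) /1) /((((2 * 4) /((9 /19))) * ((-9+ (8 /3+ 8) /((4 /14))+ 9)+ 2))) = 81 /62776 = 0.00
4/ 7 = 0.57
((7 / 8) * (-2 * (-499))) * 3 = 10479 / 4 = 2619.75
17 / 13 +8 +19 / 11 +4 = 2150 / 143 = 15.03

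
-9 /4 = -2.25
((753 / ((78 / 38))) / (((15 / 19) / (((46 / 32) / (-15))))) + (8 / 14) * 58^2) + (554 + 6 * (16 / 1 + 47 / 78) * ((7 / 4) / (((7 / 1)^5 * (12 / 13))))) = 9758919749 / 4013100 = 2431.77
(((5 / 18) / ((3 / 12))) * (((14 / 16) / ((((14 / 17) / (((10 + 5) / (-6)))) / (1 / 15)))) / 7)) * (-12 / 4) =85 / 1008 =0.08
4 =4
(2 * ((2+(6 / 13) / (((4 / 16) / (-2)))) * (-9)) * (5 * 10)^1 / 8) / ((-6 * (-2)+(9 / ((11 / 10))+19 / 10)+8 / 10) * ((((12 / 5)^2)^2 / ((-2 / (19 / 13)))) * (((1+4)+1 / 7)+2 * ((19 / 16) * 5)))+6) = -198515625 / 9838012654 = -0.02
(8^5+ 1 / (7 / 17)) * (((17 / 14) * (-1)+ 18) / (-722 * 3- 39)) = -10781471 / 43218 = -249.47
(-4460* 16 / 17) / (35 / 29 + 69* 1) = -517360 / 8653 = -59.79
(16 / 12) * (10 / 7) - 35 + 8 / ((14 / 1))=-683 / 21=-32.52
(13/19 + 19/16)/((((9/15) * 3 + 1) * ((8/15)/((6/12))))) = 42675/68096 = 0.63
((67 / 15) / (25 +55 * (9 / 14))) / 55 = 938 / 697125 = 0.00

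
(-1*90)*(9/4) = -405/2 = -202.50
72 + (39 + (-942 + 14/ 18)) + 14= -7346/ 9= -816.22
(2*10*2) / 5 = 8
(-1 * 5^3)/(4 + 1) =-25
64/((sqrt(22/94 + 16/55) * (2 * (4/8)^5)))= 1024 * sqrt(3507845)/1357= 1413.32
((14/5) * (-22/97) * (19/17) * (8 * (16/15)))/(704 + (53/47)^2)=-1654664704/192678847875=-0.01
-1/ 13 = -0.08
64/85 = 0.75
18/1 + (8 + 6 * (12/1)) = 98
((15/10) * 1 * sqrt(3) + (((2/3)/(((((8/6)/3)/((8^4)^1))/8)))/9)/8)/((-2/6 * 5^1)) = -2048/5 - 9 * sqrt(3)/10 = -411.16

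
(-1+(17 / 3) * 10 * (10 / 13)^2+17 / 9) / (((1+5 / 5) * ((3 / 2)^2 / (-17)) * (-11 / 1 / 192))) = 113917952 / 50193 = 2269.60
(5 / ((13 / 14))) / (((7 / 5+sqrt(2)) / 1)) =-2450 / 13+1750 * sqrt(2) / 13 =1.91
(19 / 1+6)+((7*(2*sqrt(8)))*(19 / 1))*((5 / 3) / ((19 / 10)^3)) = 207.82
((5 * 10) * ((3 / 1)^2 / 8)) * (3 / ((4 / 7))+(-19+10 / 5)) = -10575 / 16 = -660.94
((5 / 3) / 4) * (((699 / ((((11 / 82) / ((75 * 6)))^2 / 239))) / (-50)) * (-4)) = 7582397607000 / 121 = 62664443033.06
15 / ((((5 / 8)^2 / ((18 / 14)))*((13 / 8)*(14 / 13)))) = 6912 / 245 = 28.21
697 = 697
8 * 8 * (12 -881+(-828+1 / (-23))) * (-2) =4996096 / 23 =217221.57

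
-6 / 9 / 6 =-1 / 9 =-0.11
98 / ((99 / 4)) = 392 / 99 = 3.96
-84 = -84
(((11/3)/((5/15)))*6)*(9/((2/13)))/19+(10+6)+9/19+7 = 4307/19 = 226.68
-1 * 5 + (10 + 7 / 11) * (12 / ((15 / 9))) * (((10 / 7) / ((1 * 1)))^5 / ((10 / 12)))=100163615 / 184877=541.79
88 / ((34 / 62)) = 2728 / 17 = 160.47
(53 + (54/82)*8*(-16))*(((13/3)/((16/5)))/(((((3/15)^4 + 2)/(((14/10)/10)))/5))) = -72970625/4923936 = -14.82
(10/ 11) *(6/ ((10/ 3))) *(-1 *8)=-144/ 11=-13.09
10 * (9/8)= 11.25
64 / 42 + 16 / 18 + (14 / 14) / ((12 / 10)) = 3.25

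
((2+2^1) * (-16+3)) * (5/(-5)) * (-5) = -260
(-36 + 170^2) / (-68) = -7216 / 17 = -424.47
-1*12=-12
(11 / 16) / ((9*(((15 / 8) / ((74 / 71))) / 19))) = 7733 / 9585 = 0.81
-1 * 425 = -425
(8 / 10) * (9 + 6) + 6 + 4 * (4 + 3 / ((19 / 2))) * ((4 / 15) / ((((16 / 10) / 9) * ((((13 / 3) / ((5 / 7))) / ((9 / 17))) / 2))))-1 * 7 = 456163 / 29393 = 15.52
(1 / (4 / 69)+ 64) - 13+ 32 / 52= 3581 / 52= 68.87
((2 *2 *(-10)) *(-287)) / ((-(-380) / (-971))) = -557354 / 19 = -29334.42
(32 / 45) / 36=8 / 405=0.02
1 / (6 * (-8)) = -1 / 48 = -0.02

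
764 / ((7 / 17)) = 12988 / 7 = 1855.43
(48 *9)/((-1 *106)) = -216/53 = -4.08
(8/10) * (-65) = -52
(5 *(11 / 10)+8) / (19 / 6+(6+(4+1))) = 81 / 85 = 0.95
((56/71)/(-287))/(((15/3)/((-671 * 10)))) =10736/2911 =3.69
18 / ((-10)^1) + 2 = 1 / 5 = 0.20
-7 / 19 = -0.37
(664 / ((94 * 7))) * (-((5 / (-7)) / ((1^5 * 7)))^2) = -8300 / 789929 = -0.01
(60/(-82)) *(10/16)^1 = -75/164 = -0.46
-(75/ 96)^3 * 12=-46875/ 8192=-5.72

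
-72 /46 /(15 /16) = -192 /115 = -1.67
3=3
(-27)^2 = 729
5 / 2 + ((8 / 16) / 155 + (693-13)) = 682.50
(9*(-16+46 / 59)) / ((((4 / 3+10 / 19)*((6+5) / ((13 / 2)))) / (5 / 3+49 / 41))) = -15970032 / 128207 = -124.56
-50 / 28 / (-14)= 0.13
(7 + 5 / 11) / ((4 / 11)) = 41 / 2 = 20.50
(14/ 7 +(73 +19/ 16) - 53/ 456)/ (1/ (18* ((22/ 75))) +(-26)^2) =109021/ 969076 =0.11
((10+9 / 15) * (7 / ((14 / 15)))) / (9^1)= 53 / 6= 8.83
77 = 77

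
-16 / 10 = -8 / 5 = -1.60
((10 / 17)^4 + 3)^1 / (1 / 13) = 40.56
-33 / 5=-6.60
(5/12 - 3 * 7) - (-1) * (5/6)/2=-121/6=-20.17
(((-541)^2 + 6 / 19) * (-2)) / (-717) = 11121890 / 13623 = 816.41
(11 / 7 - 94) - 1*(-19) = -514 / 7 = -73.43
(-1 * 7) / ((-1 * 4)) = 7 / 4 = 1.75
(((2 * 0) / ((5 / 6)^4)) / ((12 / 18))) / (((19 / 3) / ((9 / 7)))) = 0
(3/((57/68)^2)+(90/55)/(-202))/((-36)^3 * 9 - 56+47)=-0.00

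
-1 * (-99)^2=-9801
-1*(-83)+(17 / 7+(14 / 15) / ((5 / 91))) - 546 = -232882 / 525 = -443.58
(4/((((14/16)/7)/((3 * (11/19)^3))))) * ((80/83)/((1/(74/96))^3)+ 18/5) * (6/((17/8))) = 30860174686/145170735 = 212.58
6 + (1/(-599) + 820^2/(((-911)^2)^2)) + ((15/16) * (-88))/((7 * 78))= 878116395560120987/150176408519722676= 5.85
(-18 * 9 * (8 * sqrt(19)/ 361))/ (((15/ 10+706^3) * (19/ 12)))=-31104 * sqrt(19)/ 4827306824465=-0.00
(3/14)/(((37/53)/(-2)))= -159/259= -0.61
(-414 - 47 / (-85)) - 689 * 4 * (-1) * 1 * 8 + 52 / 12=5517916 / 255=21638.89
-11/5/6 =-11/30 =-0.37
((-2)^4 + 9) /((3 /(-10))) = -250 /3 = -83.33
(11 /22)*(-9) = -9 /2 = -4.50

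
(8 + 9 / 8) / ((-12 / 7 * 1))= -511 / 96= -5.32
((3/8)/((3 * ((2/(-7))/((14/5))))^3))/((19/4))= -117649/42750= -2.75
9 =9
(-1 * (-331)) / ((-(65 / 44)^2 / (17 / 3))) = -10893872 / 12675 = -859.48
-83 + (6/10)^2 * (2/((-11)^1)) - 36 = -32743/275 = -119.07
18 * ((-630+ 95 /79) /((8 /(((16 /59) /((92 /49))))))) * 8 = -175253400 /107203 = -1634.78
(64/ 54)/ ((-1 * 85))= -32/ 2295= -0.01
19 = 19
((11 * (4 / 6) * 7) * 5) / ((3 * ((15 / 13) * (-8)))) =-1001 / 108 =-9.27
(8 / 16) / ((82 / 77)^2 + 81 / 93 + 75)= 183799 / 28306904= 0.01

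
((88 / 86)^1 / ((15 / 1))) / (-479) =-44 / 308955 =-0.00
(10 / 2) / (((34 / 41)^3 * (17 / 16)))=689210 / 83521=8.25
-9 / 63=-1 / 7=-0.14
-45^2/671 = -2025/671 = -3.02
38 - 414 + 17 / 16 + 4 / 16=-5995 / 16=-374.69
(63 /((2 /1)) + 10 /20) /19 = 32 /19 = 1.68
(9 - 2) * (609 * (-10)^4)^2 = 259616700000000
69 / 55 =1.25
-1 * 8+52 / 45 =-308 / 45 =-6.84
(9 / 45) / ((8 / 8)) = 1 / 5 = 0.20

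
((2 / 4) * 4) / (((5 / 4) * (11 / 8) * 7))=64 / 385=0.17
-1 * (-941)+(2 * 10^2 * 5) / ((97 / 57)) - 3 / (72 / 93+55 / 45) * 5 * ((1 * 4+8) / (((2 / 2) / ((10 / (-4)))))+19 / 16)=1508585269 / 864464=1745.11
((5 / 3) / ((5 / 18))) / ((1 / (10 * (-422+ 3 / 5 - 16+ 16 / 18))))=-78572 / 3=-26190.67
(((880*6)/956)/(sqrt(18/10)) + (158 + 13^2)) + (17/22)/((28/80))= 440*sqrt(5)/239 + 25349/77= 333.32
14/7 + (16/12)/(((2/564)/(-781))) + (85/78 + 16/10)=-114524011/390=-293651.31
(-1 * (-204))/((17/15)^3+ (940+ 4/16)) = 2754000/12713027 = 0.22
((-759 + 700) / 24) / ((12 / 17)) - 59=-17995 / 288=-62.48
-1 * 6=-6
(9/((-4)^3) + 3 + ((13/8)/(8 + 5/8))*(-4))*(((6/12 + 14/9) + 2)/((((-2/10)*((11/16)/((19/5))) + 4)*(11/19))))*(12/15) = 245056547/82313550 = 2.98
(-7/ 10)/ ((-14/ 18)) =9/ 10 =0.90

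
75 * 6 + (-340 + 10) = 120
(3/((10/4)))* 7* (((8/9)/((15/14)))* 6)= 3136/75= 41.81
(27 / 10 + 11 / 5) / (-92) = -49 / 920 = -0.05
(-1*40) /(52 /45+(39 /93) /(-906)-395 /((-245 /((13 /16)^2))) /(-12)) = -422772940800 /11271107887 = -37.51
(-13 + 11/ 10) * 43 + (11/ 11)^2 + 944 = 4333/ 10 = 433.30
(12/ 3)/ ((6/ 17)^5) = 1419857/ 1944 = 730.38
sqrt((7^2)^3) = 343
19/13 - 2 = -7/13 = -0.54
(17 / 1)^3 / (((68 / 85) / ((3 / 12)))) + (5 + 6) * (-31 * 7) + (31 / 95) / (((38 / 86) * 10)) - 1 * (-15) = -120807011 / 144400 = -836.61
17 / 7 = 2.43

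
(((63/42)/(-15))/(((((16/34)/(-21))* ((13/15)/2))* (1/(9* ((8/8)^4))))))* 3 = 28917/104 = 278.05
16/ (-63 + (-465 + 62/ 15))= -120/ 3929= -0.03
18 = 18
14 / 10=7 / 5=1.40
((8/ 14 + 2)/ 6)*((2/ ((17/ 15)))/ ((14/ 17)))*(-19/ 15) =-57/ 49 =-1.16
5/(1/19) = 95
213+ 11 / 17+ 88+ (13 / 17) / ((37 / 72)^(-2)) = 26601349 / 88128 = 301.85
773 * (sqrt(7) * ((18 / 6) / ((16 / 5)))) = 11595 * sqrt(7) / 16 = 1917.34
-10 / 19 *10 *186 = -18600 / 19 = -978.95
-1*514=-514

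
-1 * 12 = -12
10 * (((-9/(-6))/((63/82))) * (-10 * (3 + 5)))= -32800/21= -1561.90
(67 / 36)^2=4489 / 1296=3.46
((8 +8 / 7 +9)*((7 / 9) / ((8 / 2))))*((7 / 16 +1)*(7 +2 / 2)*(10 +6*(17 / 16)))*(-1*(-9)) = 5978.92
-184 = -184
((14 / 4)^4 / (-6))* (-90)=36015 / 16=2250.94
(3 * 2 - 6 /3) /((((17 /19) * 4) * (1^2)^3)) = 19 /17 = 1.12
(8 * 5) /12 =10 /3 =3.33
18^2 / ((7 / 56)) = 2592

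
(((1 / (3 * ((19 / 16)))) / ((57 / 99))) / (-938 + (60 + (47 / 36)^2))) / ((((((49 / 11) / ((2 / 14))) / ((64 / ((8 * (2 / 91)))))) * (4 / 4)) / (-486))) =63408863232 / 20089025831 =3.16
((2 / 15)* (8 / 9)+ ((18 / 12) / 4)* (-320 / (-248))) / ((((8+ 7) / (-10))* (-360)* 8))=2521 / 18079200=0.00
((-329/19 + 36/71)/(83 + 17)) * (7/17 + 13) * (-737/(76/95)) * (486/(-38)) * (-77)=2045230.07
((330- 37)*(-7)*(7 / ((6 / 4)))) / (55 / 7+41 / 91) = -186641 / 162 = -1152.10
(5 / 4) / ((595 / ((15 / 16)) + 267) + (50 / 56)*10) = 21 / 15298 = 0.00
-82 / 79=-1.04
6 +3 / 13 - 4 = 2.23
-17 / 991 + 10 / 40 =923 / 3964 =0.23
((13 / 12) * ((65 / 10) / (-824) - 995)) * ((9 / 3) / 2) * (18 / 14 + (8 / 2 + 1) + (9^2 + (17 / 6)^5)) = -34794480845735 / 79736832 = -436366.48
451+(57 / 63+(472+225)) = 24127 / 21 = 1148.90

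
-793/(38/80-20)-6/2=29377/781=37.61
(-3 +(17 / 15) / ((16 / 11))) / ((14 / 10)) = -533 / 336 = -1.59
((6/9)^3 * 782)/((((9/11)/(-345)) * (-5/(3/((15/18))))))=3165536/45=70345.24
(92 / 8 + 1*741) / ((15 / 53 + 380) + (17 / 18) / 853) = 612355905 / 309460771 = 1.98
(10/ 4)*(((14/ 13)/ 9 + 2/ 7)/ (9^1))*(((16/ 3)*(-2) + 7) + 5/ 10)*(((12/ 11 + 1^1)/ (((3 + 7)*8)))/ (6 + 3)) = -36271/ 35026992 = -0.00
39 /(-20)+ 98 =1921 /20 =96.05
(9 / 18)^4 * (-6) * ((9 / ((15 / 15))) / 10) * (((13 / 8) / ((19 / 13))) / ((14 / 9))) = -41067 / 170240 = -0.24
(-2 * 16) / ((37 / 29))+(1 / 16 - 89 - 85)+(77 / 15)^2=-22999307 / 133200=-172.67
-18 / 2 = -9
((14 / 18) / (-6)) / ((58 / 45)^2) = -525 / 6728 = -0.08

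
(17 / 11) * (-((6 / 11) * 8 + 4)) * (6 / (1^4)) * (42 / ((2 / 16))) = -3153024 / 121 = -26058.05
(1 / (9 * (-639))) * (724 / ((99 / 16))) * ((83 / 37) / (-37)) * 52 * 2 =99993088 / 779438781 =0.13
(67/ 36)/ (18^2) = 67/ 11664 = 0.01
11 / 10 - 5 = -39 / 10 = -3.90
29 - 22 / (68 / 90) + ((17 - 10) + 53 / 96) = 7.43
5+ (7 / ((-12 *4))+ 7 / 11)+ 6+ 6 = 9235 / 528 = 17.49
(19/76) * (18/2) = 9/4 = 2.25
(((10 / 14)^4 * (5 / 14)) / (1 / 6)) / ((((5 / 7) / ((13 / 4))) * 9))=8125 / 28812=0.28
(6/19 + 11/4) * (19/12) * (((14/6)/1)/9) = 1631/1296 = 1.26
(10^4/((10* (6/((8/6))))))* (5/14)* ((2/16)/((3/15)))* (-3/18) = -3125/378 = -8.27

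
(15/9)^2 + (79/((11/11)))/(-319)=7264/2871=2.53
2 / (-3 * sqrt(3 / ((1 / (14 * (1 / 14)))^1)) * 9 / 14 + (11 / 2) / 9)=-30618 * sqrt(3) / 85609-9702 / 85609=-0.73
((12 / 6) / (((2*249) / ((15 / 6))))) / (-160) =-1 / 15936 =-0.00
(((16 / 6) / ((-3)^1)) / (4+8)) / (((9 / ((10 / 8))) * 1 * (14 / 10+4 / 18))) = -25 / 3942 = -0.01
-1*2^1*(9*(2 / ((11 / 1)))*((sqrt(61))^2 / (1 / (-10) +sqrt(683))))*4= -878400*sqrt(683) / 751289 -87840 / 751289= -30.67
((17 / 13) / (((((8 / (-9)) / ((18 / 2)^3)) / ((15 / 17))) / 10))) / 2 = -492075 / 104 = -4731.49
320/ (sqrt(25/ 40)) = 128 * sqrt(10) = 404.77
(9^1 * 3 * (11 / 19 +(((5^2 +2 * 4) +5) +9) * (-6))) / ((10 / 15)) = -433107 / 38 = -11397.55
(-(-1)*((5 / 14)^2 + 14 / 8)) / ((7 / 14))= 184 / 49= 3.76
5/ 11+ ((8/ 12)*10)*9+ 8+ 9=852/ 11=77.45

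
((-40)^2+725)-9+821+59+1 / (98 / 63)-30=44333 / 14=3166.64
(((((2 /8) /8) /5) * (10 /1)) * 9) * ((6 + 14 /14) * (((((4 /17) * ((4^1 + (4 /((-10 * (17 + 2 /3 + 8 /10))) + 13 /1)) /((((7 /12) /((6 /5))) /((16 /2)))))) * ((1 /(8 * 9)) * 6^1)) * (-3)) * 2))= -129.43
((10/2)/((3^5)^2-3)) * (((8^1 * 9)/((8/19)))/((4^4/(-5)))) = -1425/5038592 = -0.00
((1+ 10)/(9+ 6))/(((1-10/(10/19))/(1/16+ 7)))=-1243/4320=-0.29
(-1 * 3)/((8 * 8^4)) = -3/32768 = -0.00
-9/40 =-0.22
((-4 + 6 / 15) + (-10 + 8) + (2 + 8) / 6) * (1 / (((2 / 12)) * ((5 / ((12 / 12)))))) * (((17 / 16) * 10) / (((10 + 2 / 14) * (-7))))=1003 / 1420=0.71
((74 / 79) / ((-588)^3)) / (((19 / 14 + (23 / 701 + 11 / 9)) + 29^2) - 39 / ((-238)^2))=-7495793 / 1372421203496577528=-0.00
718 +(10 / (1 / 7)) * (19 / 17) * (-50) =-54294 / 17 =-3193.76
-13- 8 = -21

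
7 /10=0.70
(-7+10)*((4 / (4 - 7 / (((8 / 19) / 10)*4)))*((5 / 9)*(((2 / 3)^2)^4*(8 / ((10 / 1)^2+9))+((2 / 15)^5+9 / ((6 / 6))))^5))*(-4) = 844085230696029879379500550052564311433271367858944256 / 20102890602153794977858263337638795375823974609375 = 41988.25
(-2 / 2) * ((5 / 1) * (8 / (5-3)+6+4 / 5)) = -54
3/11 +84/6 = 157/11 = 14.27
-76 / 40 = -19 / 10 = -1.90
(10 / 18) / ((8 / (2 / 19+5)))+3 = 4589 / 1368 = 3.35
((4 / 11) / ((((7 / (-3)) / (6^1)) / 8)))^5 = -63403380965376 / 2706784157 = -23423.88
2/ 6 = 1/ 3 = 0.33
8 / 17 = 0.47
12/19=0.63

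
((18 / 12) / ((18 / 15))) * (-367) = -1835 / 4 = -458.75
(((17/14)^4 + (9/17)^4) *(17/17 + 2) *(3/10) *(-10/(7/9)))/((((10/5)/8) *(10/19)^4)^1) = -76296714876056817/56149497880000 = -1358.81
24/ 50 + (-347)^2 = 120409.48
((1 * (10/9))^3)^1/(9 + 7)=125/1458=0.09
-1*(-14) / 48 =7 / 24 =0.29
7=7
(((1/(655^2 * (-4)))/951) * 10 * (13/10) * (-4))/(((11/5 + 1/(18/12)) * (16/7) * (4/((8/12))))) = 0.00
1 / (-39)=-1 / 39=-0.03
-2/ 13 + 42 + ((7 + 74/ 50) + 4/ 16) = 65749/ 1300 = 50.58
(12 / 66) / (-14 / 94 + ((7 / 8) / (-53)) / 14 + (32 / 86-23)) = -3427616 / 429408727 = -0.01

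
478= 478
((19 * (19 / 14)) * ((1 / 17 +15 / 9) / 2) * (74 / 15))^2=345400693264 / 28676025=12044.93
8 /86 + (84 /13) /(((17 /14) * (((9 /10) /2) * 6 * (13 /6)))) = 371596 /370617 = 1.00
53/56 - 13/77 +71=44215/616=71.78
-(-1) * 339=339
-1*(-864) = 864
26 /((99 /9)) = 26 /11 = 2.36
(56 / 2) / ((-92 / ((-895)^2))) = -5607175 / 23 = -243790.22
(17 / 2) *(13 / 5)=22.10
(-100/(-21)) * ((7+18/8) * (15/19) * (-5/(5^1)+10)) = 41625/133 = 312.97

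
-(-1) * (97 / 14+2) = 125 / 14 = 8.93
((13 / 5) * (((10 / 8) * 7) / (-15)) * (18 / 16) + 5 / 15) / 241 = -659 / 115680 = -0.01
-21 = -21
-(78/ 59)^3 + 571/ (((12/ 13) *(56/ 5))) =7303742641/ 138014688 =52.92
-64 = -64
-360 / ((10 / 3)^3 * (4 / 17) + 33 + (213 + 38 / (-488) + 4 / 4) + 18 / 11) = -443504160 / 316949129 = -1.40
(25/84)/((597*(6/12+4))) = 25/225666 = 0.00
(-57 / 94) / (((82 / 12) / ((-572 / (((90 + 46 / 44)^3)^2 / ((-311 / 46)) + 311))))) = -574827269647488 / 954056270158766194473875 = -0.00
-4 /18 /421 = -2 /3789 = -0.00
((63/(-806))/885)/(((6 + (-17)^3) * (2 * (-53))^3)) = -3/198514699898320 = -0.00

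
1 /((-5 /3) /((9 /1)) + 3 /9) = 27 /4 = 6.75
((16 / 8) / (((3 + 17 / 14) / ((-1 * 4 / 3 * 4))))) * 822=-122752 / 59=-2080.54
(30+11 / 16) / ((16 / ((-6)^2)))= 4419 / 64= 69.05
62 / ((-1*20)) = -31 / 10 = -3.10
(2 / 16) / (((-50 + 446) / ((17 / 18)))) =17 / 57024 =0.00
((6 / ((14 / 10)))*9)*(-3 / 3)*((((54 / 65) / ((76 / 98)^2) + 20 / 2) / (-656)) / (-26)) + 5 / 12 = 657119033 / 1680919968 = 0.39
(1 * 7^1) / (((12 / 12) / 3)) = 21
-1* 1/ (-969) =1/ 969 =0.00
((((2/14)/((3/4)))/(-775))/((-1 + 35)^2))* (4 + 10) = -0.00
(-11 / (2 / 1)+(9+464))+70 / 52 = 6095 / 13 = 468.85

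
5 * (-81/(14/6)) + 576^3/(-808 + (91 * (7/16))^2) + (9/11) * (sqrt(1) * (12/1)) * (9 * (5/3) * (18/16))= 2511267345603/10211278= 245930.76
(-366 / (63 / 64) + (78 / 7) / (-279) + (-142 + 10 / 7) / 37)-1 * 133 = -12251821 / 24087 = -508.65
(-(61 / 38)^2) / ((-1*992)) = 3721 / 1432448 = 0.00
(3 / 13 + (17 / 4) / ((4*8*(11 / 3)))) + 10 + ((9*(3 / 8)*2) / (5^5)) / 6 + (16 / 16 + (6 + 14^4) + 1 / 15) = 6595160117401 / 171600000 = 38433.33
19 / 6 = 3.17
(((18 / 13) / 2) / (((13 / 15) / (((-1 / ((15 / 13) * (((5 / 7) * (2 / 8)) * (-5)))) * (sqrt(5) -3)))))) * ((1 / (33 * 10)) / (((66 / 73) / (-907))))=1390431 / 196625 -463477 * sqrt(5) / 196625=1.80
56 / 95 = 0.59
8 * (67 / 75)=536 / 75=7.15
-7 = -7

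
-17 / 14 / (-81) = 17 / 1134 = 0.01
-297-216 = -513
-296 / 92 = -74 / 23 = -3.22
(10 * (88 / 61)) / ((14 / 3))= 1320 / 427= 3.09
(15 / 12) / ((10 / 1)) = 1 / 8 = 0.12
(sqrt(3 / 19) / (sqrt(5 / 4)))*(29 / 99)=58*sqrt(285) / 9405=0.10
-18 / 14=-9 / 7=-1.29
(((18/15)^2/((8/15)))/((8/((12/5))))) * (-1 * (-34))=1377/50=27.54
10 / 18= 5 / 9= 0.56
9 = 9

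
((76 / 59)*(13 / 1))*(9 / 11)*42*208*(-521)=-40471546752 / 649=-62359856.32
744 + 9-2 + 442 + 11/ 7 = 8362/ 7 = 1194.57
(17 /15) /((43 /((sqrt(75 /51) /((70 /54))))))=9 * sqrt(17) /1505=0.02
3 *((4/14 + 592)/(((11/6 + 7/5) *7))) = 373140/4753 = 78.51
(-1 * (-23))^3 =12167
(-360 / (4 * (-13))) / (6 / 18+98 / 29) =7830 / 4199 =1.86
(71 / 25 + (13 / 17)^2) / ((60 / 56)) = 115472 / 36125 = 3.20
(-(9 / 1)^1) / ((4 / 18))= -81 / 2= -40.50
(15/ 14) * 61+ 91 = 156.36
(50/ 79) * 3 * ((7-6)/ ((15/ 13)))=1.65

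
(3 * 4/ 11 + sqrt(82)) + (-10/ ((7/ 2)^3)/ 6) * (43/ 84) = 10.13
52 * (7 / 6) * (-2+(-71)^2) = 917098 / 3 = 305699.33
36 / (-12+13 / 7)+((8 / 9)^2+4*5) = 99152 / 5751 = 17.24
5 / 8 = 0.62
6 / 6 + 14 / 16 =15 / 8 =1.88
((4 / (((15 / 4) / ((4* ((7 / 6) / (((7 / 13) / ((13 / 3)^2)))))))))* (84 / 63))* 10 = 562432 / 243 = 2314.53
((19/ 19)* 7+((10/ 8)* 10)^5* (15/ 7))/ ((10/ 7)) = 146485943/ 320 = 457768.57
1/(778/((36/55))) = 0.00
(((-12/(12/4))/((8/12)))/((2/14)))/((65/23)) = -966/65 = -14.86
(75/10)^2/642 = 75/856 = 0.09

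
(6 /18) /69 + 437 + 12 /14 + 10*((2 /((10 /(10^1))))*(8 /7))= 667582 /1449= 460.72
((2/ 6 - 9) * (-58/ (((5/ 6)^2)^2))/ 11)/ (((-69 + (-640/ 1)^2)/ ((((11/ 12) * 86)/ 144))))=0.00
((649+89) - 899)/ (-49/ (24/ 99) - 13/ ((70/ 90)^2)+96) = 2744/ 2175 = 1.26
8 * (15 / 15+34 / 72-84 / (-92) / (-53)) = 127702 / 10971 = 11.64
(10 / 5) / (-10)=-1 / 5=-0.20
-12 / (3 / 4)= -16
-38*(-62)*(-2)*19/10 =-44764/5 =-8952.80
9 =9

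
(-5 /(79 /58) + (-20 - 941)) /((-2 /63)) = 4801167 /158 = 30387.13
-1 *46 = -46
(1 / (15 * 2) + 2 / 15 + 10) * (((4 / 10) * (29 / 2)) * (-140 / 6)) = -12383 / 9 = -1375.89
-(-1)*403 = 403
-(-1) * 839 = 839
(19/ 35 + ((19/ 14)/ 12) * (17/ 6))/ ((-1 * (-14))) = 0.06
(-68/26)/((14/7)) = -17/13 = -1.31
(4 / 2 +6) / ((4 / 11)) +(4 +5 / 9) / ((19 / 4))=3926 / 171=22.96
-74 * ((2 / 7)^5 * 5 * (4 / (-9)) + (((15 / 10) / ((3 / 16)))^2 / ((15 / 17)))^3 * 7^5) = -26921472223312675072 / 56723625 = -474607753353.43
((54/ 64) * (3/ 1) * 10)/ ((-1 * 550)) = -81/ 1760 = -0.05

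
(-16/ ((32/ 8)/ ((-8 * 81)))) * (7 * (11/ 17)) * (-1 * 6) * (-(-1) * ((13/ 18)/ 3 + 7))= -510048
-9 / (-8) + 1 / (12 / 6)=13 / 8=1.62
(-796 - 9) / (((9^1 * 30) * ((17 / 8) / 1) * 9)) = -644 / 4131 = -0.16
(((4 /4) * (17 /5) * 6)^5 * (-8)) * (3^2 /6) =-132489696384 /3125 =-42396702.84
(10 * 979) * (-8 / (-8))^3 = 9790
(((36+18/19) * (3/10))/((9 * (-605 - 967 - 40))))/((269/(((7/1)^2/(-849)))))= 147/896776060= 0.00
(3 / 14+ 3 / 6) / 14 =0.05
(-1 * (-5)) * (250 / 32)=625 / 16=39.06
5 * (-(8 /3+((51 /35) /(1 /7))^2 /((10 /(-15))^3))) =209081 /120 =1742.34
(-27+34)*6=42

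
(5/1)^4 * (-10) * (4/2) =-12500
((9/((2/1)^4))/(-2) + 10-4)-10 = -137/32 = -4.28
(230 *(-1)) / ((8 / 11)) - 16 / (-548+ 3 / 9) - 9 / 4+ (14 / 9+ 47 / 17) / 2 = -79513856 / 251379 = -316.31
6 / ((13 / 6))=36 / 13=2.77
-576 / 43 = -13.40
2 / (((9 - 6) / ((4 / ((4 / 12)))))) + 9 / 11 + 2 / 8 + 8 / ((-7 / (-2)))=3497 / 308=11.35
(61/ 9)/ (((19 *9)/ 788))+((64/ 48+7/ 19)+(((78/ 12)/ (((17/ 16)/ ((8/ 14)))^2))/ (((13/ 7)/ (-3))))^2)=265533322127/ 6298402131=42.16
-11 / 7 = -1.57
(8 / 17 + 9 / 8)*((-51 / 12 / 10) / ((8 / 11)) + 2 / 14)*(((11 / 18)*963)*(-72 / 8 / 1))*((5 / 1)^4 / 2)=40596348375 / 34816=1166025.63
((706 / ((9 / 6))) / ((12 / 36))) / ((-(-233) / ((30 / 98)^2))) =0.57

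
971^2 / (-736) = -1281.03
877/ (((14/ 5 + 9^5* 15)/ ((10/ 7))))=43850/ 31000823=0.00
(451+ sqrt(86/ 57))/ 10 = sqrt(4902)/ 570+ 451/ 10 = 45.22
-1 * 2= -2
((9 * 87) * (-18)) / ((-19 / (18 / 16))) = 834.51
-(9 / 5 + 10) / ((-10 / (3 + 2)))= 59 / 10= 5.90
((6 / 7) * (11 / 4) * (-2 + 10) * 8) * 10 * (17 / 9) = 59840 / 21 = 2849.52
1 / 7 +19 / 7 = 20 / 7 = 2.86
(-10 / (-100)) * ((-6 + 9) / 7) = 3 / 70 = 0.04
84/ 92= 21/ 23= 0.91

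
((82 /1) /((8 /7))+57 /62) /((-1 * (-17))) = 9011 /2108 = 4.27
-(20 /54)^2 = -100 /729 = -0.14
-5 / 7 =-0.71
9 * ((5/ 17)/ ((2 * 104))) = 0.01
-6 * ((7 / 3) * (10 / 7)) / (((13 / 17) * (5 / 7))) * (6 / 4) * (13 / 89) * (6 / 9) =-476 / 89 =-5.35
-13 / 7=-1.86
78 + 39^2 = 1599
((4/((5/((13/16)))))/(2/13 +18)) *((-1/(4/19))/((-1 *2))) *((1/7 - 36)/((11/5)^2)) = -4029805/6396544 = -0.63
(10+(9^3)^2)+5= 531456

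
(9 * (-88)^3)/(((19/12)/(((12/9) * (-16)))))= 1570111488/19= 82637446.74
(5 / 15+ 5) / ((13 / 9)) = 48 / 13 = 3.69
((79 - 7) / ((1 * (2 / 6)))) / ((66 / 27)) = 972 / 11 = 88.36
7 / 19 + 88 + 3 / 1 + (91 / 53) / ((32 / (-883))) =43.99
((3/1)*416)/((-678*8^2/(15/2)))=-195/904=-0.22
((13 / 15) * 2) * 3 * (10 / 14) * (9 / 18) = 13 / 7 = 1.86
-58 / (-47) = 58 / 47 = 1.23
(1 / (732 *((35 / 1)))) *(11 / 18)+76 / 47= 35048677 / 21674520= 1.62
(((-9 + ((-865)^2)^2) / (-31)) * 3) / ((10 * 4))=-209940243981 / 155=-1354453186.97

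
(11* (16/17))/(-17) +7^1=1847/289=6.39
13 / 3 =4.33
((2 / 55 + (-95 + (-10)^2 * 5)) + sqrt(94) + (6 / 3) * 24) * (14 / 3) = 14 * sqrt(94) / 3 + 348838 / 165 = 2159.41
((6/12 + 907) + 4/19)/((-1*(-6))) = 34493/228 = 151.29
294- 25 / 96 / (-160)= 903173 / 3072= 294.00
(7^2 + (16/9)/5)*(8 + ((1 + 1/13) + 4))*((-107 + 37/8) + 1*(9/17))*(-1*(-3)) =-197199.17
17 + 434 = 451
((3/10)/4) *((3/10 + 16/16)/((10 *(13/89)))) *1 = 267/4000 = 0.07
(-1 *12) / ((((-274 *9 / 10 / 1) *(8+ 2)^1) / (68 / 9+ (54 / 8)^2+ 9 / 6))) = 7865 / 29592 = 0.27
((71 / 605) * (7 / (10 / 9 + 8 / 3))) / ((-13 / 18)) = -40257 / 133705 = -0.30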